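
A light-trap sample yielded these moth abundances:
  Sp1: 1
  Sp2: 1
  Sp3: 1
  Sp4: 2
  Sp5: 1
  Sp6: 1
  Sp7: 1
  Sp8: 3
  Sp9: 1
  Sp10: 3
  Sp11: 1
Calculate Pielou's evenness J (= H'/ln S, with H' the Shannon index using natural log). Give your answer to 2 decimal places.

Total N = 1+1+1+2+1+1+1+3+1+3+1 = 16, so the proportions are 0.0625, 0.0625, 0.0625, 0.125, 0.0625, 0.0625, 0.0625, 0.1875, 0.0625, 0.1875, 0.0625 (working shown to 4 dp, full precision carried).
H' = −Σ pᵢ ln pᵢ = −((-0.1733) + (-0.1733) + (-0.1733) + (-0.2599) + (-0.1733) + (-0.1733) + (-0.1733) + (-0.3139) + (-0.1733) + (-0.3139) + (-0.1733)) = 2.2740.
With S = 11 species, ln S = 2.3979, so J = 2.2740/2.3979 = 0.9483, i.e. 0.95 to 2 decimal places.

0.95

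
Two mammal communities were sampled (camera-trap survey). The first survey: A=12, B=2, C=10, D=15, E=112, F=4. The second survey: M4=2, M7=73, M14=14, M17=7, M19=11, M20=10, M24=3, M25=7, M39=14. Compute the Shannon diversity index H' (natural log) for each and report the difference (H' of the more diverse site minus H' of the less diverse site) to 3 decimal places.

The first survey: N=155, proportions 0.07742, 0.0129, 0.06452, 0.09677, 0.72258, 0.02581, giving H' = 0.98621 (working shown to 5 dp, full precision carried).
The second survey: N=141, proportions 0.01418, 0.51773, 0.09929, 0.04965, 0.07801, 0.07092, 0.02128, 0.04965, 0.09929, giving H' = 1.62660.
Difference = |0.98621 − 1.62660| = 0.64039, i.e. 0.640 to 3 decimal places.

0.640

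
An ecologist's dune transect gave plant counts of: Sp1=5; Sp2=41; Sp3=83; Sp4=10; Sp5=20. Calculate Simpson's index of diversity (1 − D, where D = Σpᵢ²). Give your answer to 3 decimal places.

Total N = 5+41+83+10+20 = 159, so the proportions are 0.03145, 0.25786, 0.52201, 0.06289, 0.12579 (working shown to 5 dp, full precision carried).
D = 0.03145² + 0.25786² + 0.52201² + 0.06289² + 0.12579² = 0.00099 + 0.06649 + 0.27250 + 0.00396 + 0.01582 = 0.35976.
So 1 − D = 0.64024, i.e. 0.640 to 3 decimal places.

0.640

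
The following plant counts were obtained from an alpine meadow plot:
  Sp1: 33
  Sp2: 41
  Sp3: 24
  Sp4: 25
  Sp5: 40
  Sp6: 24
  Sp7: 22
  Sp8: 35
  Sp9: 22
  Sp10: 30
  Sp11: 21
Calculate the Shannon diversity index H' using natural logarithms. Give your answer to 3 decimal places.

2.369

Total N = 33+41+24+25+40+24+22+35+22+30+21 = 317, so the proportions are 0.1041, 0.12934, 0.07571, 0.07886, 0.12618, 0.07571, 0.0694, 0.11041, 0.0694, 0.09464, 0.06625 (working shown to 5 dp, full precision carried).
Each pᵢ ln pᵢ term: 0.1041×(-2.26239)=-0.23552, 0.12934×(-2.04533)=-0.26454, 0.07571×(-2.58085)=-0.19540, 0.07886×(-2.54003)=-0.20032, 0.12618×(-2.07002)=-0.26120, 0.07571×(-2.58085)=-0.19540, 0.0694×(-2.66786)=-0.18515, 0.11041×(-2.20355)=-0.24329, 0.0694×(-2.66786)=-0.18515, 0.09464×(-2.35770)=-0.22313, 0.06625×(-2.71438)=-0.17982.
Sum = -2.36891, so H' = 2.369.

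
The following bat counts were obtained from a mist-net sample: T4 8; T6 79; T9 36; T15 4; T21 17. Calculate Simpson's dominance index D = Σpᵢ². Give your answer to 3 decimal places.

Total N = 8+79+36+4+17 = 144, so the proportions are 0.05556, 0.54861, 0.25, 0.02778, 0.11806 (working shown to 5 dp, full precision carried).
D = 0.05556² + 0.54861² + 0.25² + 0.02778² + 0.11806² = 0.00309 + 0.30097 + 0.06250 + 0.00077 + 0.01394 = 0.38127.
To 3 decimal places, D = 0.381.

0.381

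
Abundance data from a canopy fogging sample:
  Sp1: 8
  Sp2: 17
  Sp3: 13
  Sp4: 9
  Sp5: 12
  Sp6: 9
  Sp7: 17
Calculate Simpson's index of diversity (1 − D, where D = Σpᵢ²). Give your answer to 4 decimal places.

Total N = 8+17+13+9+12+9+17 = 85, so the proportions are 0.094118, 0.2, 0.152941, 0.105882, 0.141176, 0.105882, 0.2 (working shown to 6 dp, full precision carried).
D = 0.094118² + 0.2² + 0.152941² + 0.105882² + 0.141176² + 0.105882² + 0.2² = 0.008858 + 0.040000 + 0.023391 + 0.011211 + 0.019931 + 0.011211 + 0.040000 = 0.154602.
So 1 − D = 0.845398, i.e. 0.8454 to 4 decimal places.

0.8454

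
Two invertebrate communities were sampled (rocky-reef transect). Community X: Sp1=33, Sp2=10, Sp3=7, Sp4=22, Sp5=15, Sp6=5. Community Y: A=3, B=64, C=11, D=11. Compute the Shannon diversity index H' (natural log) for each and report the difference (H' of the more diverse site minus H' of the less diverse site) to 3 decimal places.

0.733

Community X: N=92, proportions 0.3587, 0.1087, 0.07609, 0.23913, 0.16304, 0.05435, giving H' = 1.60111 (working shown to 5 dp, full precision carried).
Community Y: N=89, proportions 0.03371, 0.7191, 0.1236, 0.1236, giving H' = 0.86821.
Difference = |1.60111 − 0.86821| = 0.73290, i.e. 0.733 to 3 decimal places.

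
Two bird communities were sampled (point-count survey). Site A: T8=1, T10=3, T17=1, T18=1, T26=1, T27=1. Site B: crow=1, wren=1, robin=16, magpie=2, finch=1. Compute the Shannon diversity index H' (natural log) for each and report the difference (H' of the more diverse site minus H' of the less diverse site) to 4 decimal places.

Site A: N=8, proportions 0.125, 0.375, 0.125, 0.125, 0.125, 0.125, giving H' = 1.667462 (working shown to 6 dp, full precision carried).
Site B: N=21, proportions 0.047619, 0.047619, 0.761905, 0.095238, 0.047619, giving H' = 0.866060.
Difference = |1.667462 − 0.866060| = 0.801402, i.e. 0.8014 to 4 decimal places.

0.8014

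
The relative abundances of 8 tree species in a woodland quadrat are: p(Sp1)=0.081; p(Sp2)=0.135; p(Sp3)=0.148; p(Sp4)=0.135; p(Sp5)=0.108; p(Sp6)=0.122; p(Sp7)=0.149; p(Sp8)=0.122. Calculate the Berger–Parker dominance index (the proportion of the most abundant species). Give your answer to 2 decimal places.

The largest proportion is 0.149, i.e. d = 0.15 to 2 decimal places.

0.15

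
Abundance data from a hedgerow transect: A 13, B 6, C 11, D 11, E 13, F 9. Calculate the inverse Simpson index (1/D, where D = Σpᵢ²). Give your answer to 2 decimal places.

5.69

Total N = 13+6+11+11+13+9 = 63, so the proportions are 0.206349, 0.095238, 0.174603, 0.174603, 0.206349, 0.142857 (working shown to 6 dp, full precision carried).
D = 0.206349² + 0.095238² + 0.174603² + 0.174603² + 0.206349² + 0.142857² = 0.042580 + 0.009070 + 0.030486 + 0.030486 + 0.042580 + 0.020408 = 0.175611.
So 1/D = 5.6944, i.e. 5.69 to 2 decimal places.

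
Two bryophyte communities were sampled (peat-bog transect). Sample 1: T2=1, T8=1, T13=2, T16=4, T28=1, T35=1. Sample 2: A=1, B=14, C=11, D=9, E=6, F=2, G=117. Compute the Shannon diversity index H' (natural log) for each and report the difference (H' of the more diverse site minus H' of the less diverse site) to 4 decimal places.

0.6118

Sample 1: N=10, proportions 0.1, 0.1, 0.2, 0.4, 0.1, 0.1, giving H' = 1.609438 (working shown to 6 dp, full precision carried).
Sample 2: N=160, proportions 0.00625, 0.0875, 0.06875, 0.05625, 0.0375, 0.0125, 0.73125, giving H' = 0.997612.
Difference = |1.609438 − 0.997612| = 0.611826, i.e. 0.6118 to 4 decimal places.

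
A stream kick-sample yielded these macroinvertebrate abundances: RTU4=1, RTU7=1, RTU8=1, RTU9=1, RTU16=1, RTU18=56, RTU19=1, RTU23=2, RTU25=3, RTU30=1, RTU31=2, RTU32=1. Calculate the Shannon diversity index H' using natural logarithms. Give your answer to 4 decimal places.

Total N = 1+1+1+1+1+56+1+2+3+1+2+1 = 71, so the proportions are 0.014085, 0.014085, 0.014085, 0.014085, 0.014085, 0.788732, 0.014085, 0.028169, 0.042254, 0.014085, 0.028169, 0.014085 (working shown to 6 dp, full precision carried).
Each pᵢ ln pᵢ term: 0.014085×(-4.262680)=-0.060038, 0.014085×(-4.262680)=-0.060038, 0.014085×(-4.262680)=-0.060038, 0.014085×(-4.262680)=-0.060038, 0.014085×(-4.262680)=-0.060038, 0.788732×(-0.237328)=-0.187188, 0.014085×(-4.262680)=-0.060038, 0.028169×(-3.569533)=-0.100550, 0.042254×(-3.164068)=-0.133693, 0.014085×(-4.262680)=-0.060038, 0.028169×(-3.569533)=-0.100550, 0.014085×(-4.262680)=-0.060038.
Sum = -1.002284, so H' = 1.0023.

1.0023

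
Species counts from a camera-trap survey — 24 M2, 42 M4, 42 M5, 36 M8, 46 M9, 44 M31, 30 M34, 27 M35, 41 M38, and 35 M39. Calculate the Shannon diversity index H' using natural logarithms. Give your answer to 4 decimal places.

Total N = 24+42+42+36+46+44+30+27+41+35 = 367, so the proportions are 0.065395, 0.114441, 0.114441, 0.098093, 0.125341, 0.119891, 0.081744, 0.073569, 0.111717, 0.095368 (working shown to 6 dp, full precision carried).
Each pᵢ ln pᵢ term: 0.065395×(-2.727308)=-0.178353, 0.114441×(-2.167692)=-0.248074, 0.114441×(-2.167692)=-0.248074, 0.098093×(-2.321843)=-0.227756, 0.125341×(-2.076720)=-0.260297, 0.119891×(-2.121172)=-0.254309, 0.081744×(-2.504164)=-0.204700, 0.073569×(-2.609525)=-0.191981, 0.111717×(-2.191790)=-0.244859, 0.095368×(-2.350014)=-0.224116.
Sum = -2.282519, so H' = 2.2825.

2.2825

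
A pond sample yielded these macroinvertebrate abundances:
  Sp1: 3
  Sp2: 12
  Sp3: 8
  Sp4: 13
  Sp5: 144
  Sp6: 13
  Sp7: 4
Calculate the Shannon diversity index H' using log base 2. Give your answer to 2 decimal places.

Total N = 3+12+8+13+144+13+4 = 197, so the proportions are 0.0152, 0.0609, 0.0406, 0.066, 0.731, 0.066, 0.0203 (working shown to 4 dp, full precision carried).
Each pᵢ log₂ pᵢ term: 0.0152×(-6.0371)=-0.0919, 0.0609×(-4.0371)=-0.2459, 0.0406×(-4.6221)=-0.1877, 0.066×(-3.9216)=-0.2588, 0.731×(-0.4521)=-0.3305, 0.066×(-3.9216)=-0.2588, 0.0203×(-5.6221)=-0.1142.
Sum = -1.4878, so H' = 1.49.

1.49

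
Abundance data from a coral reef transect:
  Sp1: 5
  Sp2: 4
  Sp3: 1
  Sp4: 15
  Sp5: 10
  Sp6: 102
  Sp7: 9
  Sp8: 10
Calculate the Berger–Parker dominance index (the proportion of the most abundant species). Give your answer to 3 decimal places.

Total N = 5+4+1+15+10+102+9+10 = 156, so the proportions are 0.03205, 0.02564, 0.00641, 0.09615, 0.0641, 0.65385, 0.05769, 0.0641 (working shown to 5 dp, full precision carried).
The largest proportion is 0.65385, i.e. d = 0.654 to 3 decimal places.

0.654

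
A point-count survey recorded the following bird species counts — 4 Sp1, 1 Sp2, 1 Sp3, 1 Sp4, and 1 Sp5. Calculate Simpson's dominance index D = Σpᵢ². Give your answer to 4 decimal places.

Total N = 4+1+1+1+1 = 8, so the proportions are 0.5, 0.125, 0.125, 0.125, 0.125 (working shown to 6 dp, full precision carried).
D = 0.5² + 0.125² + 0.125² + 0.125² + 0.125² = 0.250000 + 0.015625 + 0.015625 + 0.015625 + 0.015625 = 0.312500.
To 4 decimal places, D = 0.3125.

0.3125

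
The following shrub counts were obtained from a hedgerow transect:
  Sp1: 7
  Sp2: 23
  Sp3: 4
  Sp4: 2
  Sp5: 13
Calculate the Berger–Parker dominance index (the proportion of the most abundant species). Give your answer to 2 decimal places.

Total N = 7+23+4+2+13 = 49, so the proportions are 0.1429, 0.4694, 0.0816, 0.0408, 0.2653 (working shown to 4 dp, full precision carried).
The largest proportion is 0.4694, i.e. d = 0.47 to 2 decimal places.

0.47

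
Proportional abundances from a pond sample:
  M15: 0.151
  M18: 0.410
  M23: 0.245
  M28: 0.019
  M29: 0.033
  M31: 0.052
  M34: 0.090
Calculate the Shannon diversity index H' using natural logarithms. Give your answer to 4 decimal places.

Each pᵢ ln pᵢ term (working shown to 6 dp, full precision carried): 0.151×(-1.890475)=-0.285462, 0.41×(-0.891598)=-0.365555, 0.245×(-1.406497)=-0.344592, 0.019×(-3.963316)=-0.075303, 0.033×(-3.411248)=-0.112571, 0.052×(-2.956512)=-0.153739, 0.09×(-2.407946)=-0.216715.
Sum = -1.553937, so H' = 1.5539.

1.5539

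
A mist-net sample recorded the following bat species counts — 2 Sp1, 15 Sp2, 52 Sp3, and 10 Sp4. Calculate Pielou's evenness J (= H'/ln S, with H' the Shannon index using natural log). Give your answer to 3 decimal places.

Total N = 2+15+52+10 = 79, so the proportions are 0.02532, 0.18987, 0.65823, 0.12658 (working shown to 5 dp, full precision carried).
H' = −Σ pᵢ ln pᵢ = −((-0.09307) + (-0.31546) + (-0.27527) + (-0.26163)) = 0.94543.
With S = 4 species, ln S = 1.38629, so J = 0.94543/1.38629 = 0.68198, i.e. 0.682 to 3 decimal places.

0.682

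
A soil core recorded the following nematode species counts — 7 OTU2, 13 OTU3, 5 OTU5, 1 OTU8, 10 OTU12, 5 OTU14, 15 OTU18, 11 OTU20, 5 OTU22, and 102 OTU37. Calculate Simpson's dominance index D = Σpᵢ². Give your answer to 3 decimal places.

Total N = 7+13+5+1+10+5+15+11+5+102 = 174, so the proportions are 0.04023, 0.07471, 0.02874, 0.00575, 0.05747, 0.02874, 0.08621, 0.06322, 0.02874, 0.58621 (working shown to 5 dp, full precision carried).
D = 0.04023² + 0.07471² + 0.02874² + 0.00575² + 0.05747² + 0.02874² + 0.08621² + 0.06322² + 0.02874² + 0.58621² = 0.00162 + 0.00558 + 0.00083 + 0.00003 + 0.00330 + 0.00083 + 0.00743 + 0.00400 + 0.00083 + 0.34364 = 0.36808.
To 3 decimal places, D = 0.368.

0.368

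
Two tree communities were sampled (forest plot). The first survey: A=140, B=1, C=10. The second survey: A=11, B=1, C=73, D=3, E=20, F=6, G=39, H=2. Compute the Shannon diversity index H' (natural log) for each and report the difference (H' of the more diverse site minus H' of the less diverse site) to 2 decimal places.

The first survey: N=151, proportions 0.927152, 0.006623, 0.066225, giving H' = 0.283136 (working shown to 6 dp, full precision carried).
The second survey: N=155, proportions 0.070968, 0.006452, 0.470968, 0.019355, 0.129032, 0.03871, 0.251613, 0.012903, giving H' = 1.444673.
Difference = |0.283136 − 1.444673| = 1.161537, i.e. 1.16 to 2 decimal places.

1.16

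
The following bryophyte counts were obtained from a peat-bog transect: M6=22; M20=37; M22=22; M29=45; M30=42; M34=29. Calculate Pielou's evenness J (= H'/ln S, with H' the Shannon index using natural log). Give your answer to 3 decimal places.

Total N = 22+37+22+45+42+29 = 197, so the proportions are 0.11168, 0.18782, 0.11168, 0.22843, 0.2132, 0.14721 (working shown to 5 dp, full precision carried).
H' = −Σ pᵢ ln pᵢ = −((-0.24481) + (-0.31408) + (-0.24481) + (-0.33728) + (-0.32950) + (-0.28204)) = 1.75253.
With S = 6 species, ln S = 1.79176, so J = 1.75253/1.79176 = 0.97810, i.e. 0.978 to 3 decimal places.

0.978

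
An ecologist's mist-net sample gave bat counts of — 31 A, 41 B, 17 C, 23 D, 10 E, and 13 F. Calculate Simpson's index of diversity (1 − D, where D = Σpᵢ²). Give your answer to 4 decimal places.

0.7954

Total N = 31+41+17+23+10+13 = 135, so the proportions are 0.22963, 0.303704, 0.125926, 0.17037, 0.074074, 0.096296 (working shown to 6 dp, full precision carried).
D = 0.22963² + 0.303704² + 0.125926² + 0.17037² + 0.074074² + 0.096296² = 0.052730 + 0.092236 + 0.015857 + 0.029026 + 0.005487 + 0.009273 = 0.204609.
So 1 − D = 0.795391, i.e. 0.7954 to 4 decimal places.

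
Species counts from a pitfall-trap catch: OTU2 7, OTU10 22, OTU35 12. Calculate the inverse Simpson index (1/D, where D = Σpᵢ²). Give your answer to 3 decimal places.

2.483

Total N = 7+22+12 = 41, so the proportions are 0.170732, 0.536585, 0.292683 (working shown to 6 dp, full precision carried).
D = 0.170732² + 0.536585² + 0.292683² = 0.029149 + 0.287924 + 0.085663 = 0.402736.
So 1/D = 2.48301, i.e. 2.483 to 3 decimal places.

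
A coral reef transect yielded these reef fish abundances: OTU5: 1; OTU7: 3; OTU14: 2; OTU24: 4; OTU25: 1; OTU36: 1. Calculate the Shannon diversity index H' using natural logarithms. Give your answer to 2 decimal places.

Total N = 1+3+2+4+1+1 = 12, so the proportions are 0.0833, 0.25, 0.1667, 0.3333, 0.0833, 0.0833 (working shown to 4 dp, full precision carried).
Each pᵢ ln pᵢ term: 0.0833×(-2.4849)=-0.2071, 0.25×(-1.3863)=-0.3466, 0.1667×(-1.7918)=-0.2986, 0.3333×(-1.0986)=-0.3662, 0.0833×(-2.4849)=-0.2071, 0.0833×(-2.4849)=-0.2071.
Sum = -1.6326, so H' = 1.63.

1.63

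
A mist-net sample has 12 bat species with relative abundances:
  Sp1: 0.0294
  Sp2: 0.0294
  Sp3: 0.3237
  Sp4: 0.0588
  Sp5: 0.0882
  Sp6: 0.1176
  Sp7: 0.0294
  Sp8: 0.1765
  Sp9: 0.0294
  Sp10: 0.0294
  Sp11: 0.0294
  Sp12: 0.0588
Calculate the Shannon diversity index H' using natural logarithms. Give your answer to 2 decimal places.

2.09

Each pᵢ ln pᵢ term (working shown to 4 dp, full precision carried): 0.0294×(-3.5268)=-0.1037, 0.0294×(-3.5268)=-0.1037, 0.3237×(-1.1279)=-0.3651, 0.0588×(-2.8336)=-0.1666, 0.0882×(-2.4281)=-0.2142, 0.1176×(-2.1405)=-0.2517, 0.0294×(-3.5268)=-0.1037, 0.1765×(-1.7344)=-0.3061, 0.0294×(-3.5268)=-0.1037, 0.0294×(-3.5268)=-0.1037, 0.0294×(-3.5268)=-0.1037, 0.0588×(-2.8336)=-0.1666.
Sum = -2.0925, so H' = 2.09.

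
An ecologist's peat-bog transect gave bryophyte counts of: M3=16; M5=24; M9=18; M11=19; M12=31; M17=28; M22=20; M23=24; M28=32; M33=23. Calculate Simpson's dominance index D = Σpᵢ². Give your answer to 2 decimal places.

Total N = 16+24+18+19+31+28+20+24+32+23 = 235, so the proportions are 0.0681, 0.1021, 0.0766, 0.0809, 0.1319, 0.1191, 0.0851, 0.1021, 0.1362, 0.0979 (working shown to 4 dp, full precision carried).
D = 0.0681² + 0.1021² + 0.0766² + 0.0809² + 0.1319² + 0.1191² + 0.0851² + 0.1021² + 0.1362² + 0.0979² = 0.0046 + 0.0104 + 0.0059 + 0.0065 + 0.0174 + 0.0142 + 0.0072 + 0.0104 + 0.0185 + 0.0096 = 0.1049.
To 2 decimal places, D = 0.10.

0.10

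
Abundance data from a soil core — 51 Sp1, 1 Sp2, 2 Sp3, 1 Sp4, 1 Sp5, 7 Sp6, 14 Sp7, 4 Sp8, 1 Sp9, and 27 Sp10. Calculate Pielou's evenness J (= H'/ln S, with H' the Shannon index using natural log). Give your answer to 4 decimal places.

Total N = 51+1+2+1+1+7+14+4+1+27 = 109, so the proportions are 0.46789, 0.009174, 0.018349, 0.009174, 0.009174, 0.06422, 0.12844, 0.036697, 0.009174, 0.247706 (working shown to 6 dp, full precision carried).
H' = −Σ pᵢ ln pᵢ = −((-0.355373) + (-0.043040) + (-0.073361) + (-0.043040) + (-0.043040) + (-0.176313) + (-0.263597) + (-0.121286) + (-0.043040) + (-0.345677)) = 1.507767.
With S = 10 species, ln S = 2.302585, so J = 1.507767/2.302585 = 0.654815, i.e. 0.6548 to 4 decimal places.

0.6548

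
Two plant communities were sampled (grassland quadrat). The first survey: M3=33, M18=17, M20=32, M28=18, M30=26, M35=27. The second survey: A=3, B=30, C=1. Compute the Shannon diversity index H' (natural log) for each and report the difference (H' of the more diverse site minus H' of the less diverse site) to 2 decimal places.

The first survey: N=153, proportions 0.2157, 0.1111, 0.2092, 0.1176, 0.1699, 0.1765, giving H' = 1.7613 (working shown to 4 dp, full precision carried).
The second survey: N=34, proportions 0.0882, 0.8824, 0.0294, giving H' = 0.4284.
Difference = |1.7613 − 0.4284| = 1.3329, i.e. 1.33 to 2 decimal places.

1.33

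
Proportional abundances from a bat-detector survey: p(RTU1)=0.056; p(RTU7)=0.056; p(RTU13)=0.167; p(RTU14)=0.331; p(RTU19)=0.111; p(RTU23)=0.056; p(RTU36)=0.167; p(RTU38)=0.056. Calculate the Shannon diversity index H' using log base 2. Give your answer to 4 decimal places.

Each pᵢ log₂ pᵢ term (working shown to 6 dp, full precision carried): 0.056×(-4.158429)=-0.232872, 0.056×(-4.158429)=-0.232872, 0.167×(-2.582080)=-0.431207, 0.331×(-1.595097)=-0.527977, 0.111×(-3.171368)=-0.352022, 0.056×(-4.158429)=-0.232872, 0.167×(-2.582080)=-0.431207, 0.056×(-4.158429)=-0.232872.
Sum = -2.673902, so H' = 2.6739.

2.6739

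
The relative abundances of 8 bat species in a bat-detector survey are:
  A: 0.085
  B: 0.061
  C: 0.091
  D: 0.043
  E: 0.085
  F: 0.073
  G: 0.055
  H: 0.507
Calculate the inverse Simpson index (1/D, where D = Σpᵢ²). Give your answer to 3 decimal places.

3.405

D = 0.085² + 0.061² + 0.091² + 0.043² + 0.085² + 0.073² + 0.055² + 0.507² = 0.0072250 + 0.0037210 + 0.0082810 + 0.0018490 + 0.0072250 + 0.0053290 + 0.0030250 + 0.2570490 = 0.2937040 (working shown to 7 dp, full precision carried).
So 1/D = 3.40479, i.e. 3.405 to 3 decimal places.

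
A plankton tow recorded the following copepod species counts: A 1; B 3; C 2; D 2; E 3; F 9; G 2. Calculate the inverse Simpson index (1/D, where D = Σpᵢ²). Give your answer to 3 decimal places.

4.321

Total N = 1+3+2+2+3+9+2 = 22, so the proportions are 0.0454545, 0.1363636, 0.0909091, 0.0909091, 0.1363636, 0.4090909, 0.0909091 (working shown to 7 dp, full precision carried).
D = 0.0454545² + 0.1363636² + 0.0909091² + 0.0909091² + 0.1363636² + 0.4090909² + 0.0909091² = 0.0020661 + 0.0185950 + 0.0082645 + 0.0082645 + 0.0185950 + 0.1673554 + 0.0082645 = 0.2314050.
So 1/D = 4.32143, i.e. 4.321 to 3 decimal places.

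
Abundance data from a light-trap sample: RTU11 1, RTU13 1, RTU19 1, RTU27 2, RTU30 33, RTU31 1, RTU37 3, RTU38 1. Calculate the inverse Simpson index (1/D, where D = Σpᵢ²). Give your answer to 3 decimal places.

Total N = 1+1+1+2+33+1+3+1 = 43, so the proportions are 0.023256, 0.023256, 0.023256, 0.046512, 0.767442, 0.023256, 0.069767, 0.023256 (working shown to 6 dp, full precision carried).
D = 0.023256² + 0.023256² + 0.023256² + 0.046512² + 0.767442² + 0.023256² + 0.069767² + 0.023256² = 0.000541 + 0.000541 + 0.000541 + 0.002163 + 0.588967 + 0.000541 + 0.004867 + 0.000541 = 0.598702.
So 1/D = 1.67028, i.e. 1.670 to 3 decimal places.

1.670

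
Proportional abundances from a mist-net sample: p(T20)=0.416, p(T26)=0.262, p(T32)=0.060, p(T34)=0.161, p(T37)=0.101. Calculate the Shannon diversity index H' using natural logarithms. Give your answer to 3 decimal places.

1.410

Each pᵢ ln pᵢ term (working shown to 5 dp, full precision carried): 0.416×(-0.87707)=-0.36486, 0.262×(-1.33941)=-0.35093, 0.06×(-2.81341)=-0.16880, 0.161×(-1.82635)=-0.29404, 0.101×(-2.29263)=-0.23156.
Sum = -1.41019, so H' = 1.410.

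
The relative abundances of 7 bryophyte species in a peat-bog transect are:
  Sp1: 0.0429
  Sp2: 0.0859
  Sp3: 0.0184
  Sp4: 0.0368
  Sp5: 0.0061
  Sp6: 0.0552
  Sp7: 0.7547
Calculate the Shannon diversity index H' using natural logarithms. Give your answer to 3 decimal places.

Each pᵢ ln pᵢ term (working shown to 5 dp, full precision carried): 0.0429×(-3.14888)=-0.13509, 0.0859×(-2.45457)=-0.21085, 0.0184×(-3.99540)=-0.07352, 0.0368×(-3.30226)=-0.12152, 0.0061×(-5.09947)=-0.03111, 0.0552×(-2.89679)=-0.15990, 0.7547×(-0.28143)=-0.21240.
Sum = -0.94438, so H' = 0.944.

0.944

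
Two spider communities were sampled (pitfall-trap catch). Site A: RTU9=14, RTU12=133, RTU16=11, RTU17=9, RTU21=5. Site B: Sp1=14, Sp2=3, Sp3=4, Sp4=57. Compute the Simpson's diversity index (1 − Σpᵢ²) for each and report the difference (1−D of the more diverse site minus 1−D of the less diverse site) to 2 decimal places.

Site A: N=172, proportions 0.0814, 0.7733, 0.064, 0.0523, 0.0291, giving 1−D = 0.3878 (working shown to 4 dp, full precision carried).
Site B: N=78, proportions 0.1795, 0.0385, 0.0513, 0.7308, giving 1−D = 0.4297.
Difference = |0.3878 − 0.4297| = 0.0419, i.e. 0.04 to 2 decimal places.

0.04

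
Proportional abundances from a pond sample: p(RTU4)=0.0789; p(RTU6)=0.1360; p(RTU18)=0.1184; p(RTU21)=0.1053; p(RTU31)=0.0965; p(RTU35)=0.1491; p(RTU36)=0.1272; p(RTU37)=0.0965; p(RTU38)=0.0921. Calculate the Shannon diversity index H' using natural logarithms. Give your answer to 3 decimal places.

Each pᵢ ln pᵢ term (working shown to 5 dp, full precision carried): 0.0789×(-2.53957)=-0.20037, 0.136×(-1.99510)=-0.27133, 0.1184×(-2.13369)=-0.25263, 0.1053×(-2.25094)=-0.23702, 0.0965×(-2.33821)=-0.22564, 0.1491×(-1.90314)=-0.28376, 0.1272×(-2.06199)=-0.26229, 0.0965×(-2.33821)=-0.22564, 0.0921×(-2.38488)=-0.21965.
Sum = -2.17832, so H' = 2.178.

2.178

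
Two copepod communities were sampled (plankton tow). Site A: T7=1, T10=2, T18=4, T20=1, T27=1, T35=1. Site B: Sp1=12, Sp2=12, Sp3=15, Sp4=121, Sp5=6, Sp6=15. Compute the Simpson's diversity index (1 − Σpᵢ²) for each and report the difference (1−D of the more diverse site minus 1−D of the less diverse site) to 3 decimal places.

0.231

Site A: N=10, proportions 0.1, 0.2, 0.4, 0.1, 0.1, 0.1, giving 1−D = 0.76000 (working shown to 5 dp, full precision carried).
Site B: N=181, proportions 0.0663, 0.0663, 0.08287, 0.66851, 0.03315, 0.08287, giving 1−D = 0.52947.
Difference = |0.76000 − 0.52947| = 0.23053, i.e. 0.231 to 3 decimal places.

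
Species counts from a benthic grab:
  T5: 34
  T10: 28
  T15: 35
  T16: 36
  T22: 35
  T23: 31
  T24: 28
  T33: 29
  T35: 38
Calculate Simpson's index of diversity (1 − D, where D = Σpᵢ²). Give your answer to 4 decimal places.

Total N = 34+28+35+36+35+31+28+29+38 = 294, so the proportions are 0.115646, 0.095238, 0.119048, 0.122449, 0.119048, 0.105442, 0.095238, 0.098639, 0.129252 (working shown to 6 dp, full precision carried).
D = 0.115646² + 0.095238² + 0.119048² + 0.122449² + 0.119048² + 0.105442² + 0.095238² + 0.098639² + 0.129252² = 0.013374 + 0.009070 + 0.014172 + 0.014994 + 0.014172 + 0.011118 + 0.009070 + 0.009730 + 0.016706 = 0.112407.
So 1 − D = 0.887593, i.e. 0.8876 to 4 decimal places.

0.8876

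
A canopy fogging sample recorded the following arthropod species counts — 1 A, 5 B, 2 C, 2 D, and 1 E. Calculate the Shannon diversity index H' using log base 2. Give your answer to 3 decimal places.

2.040

Total N = 1+5+2+2+1 = 11, so the proportions are 0.09091, 0.45455, 0.18182, 0.18182, 0.09091 (working shown to 5 dp, full precision carried).
Each pᵢ log₂ pᵢ term: 0.09091×(-3.45943)=-0.31449, 0.45455×(-1.13750)=-0.51705, 0.18182×(-2.45943)=-0.44717, 0.18182×(-2.45943)=-0.44717, 0.09091×(-3.45943)=-0.31449.
Sum = -2.04037, so H' = 2.040.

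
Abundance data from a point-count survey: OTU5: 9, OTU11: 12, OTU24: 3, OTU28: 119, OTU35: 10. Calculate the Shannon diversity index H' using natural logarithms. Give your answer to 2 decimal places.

Total N = 9+12+3+119+10 = 153, so the proportions are 0.0588, 0.0784, 0.0196, 0.7778, 0.0654 (working shown to 4 dp, full precision carried).
Each pᵢ ln pᵢ term: 0.0588×(-2.8332)=-0.1667, 0.0784×(-2.5455)=-0.1996, 0.0196×(-3.9318)=-0.0771, 0.7778×(-0.2513)=-0.1955, 0.0654×(-2.7279)=-0.1783.
Sum = -0.8172, so H' = 0.82.

0.82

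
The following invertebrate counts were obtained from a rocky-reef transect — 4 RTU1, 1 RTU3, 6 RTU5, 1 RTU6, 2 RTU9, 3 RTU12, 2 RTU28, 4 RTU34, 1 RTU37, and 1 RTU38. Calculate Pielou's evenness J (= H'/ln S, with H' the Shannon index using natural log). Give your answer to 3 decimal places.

0.913

Total N = 4+1+6+1+2+3+2+4+1+1 = 25, so the proportions are 0.16, 0.04, 0.24, 0.04, 0.08, 0.12, 0.08, 0.16, 0.04, 0.04 (working shown to 5 dp, full precision carried).
H' = −Σ pᵢ ln pᵢ = −((-0.29321) + (-0.12876) + (-0.34251) + (-0.12876) + (-0.20206) + (-0.25443) + (-0.20206) + (-0.29321) + (-0.12876) + (-0.12876)) = 2.10250.
With S = 10 species, ln S = 2.30259, so J = 2.10250/2.30259 = 0.91311, i.e. 0.913 to 3 decimal places.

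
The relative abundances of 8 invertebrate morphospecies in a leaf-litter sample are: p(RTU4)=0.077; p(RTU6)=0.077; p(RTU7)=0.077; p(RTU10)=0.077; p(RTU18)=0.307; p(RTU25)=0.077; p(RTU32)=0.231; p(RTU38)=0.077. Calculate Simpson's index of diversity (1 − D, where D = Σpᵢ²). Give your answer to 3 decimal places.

0.817

D = 0.077² + 0.077² + 0.077² + 0.077² + 0.307² + 0.077² + 0.231² + 0.077² = 0.00593 + 0.00593 + 0.00593 + 0.00593 + 0.09425 + 0.00593 + 0.05336 + 0.00593 = 0.18318 (working shown to 5 dp, full precision carried).
So 1 − D = 0.81682, i.e. 0.817 to 3 decimal places.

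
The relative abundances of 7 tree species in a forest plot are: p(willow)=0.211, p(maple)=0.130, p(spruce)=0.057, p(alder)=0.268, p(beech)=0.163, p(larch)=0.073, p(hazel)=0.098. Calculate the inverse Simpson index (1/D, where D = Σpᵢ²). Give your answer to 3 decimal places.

D = 0.211² + 0.13² + 0.057² + 0.268² + 0.163² + 0.073² + 0.098² = 0.0445210 + 0.0169000 + 0.0032490 + 0.0718240 + 0.0265690 + 0.0053290 + 0.0096040 = 0.1779960 (working shown to 7 dp, full precision carried).
So 1/D = 5.61810, i.e. 5.618 to 3 decimal places.

5.618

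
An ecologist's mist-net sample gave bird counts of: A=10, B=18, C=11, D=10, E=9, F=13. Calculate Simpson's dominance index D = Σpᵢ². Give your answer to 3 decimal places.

Total N = 10+18+11+10+9+13 = 71, so the proportions are 0.14085, 0.25352, 0.15493, 0.14085, 0.12676, 0.1831 (working shown to 5 dp, full precision carried).
D = 0.14085² + 0.25352² + 0.15493² + 0.14085² + 0.12676² + 0.1831² = 0.01984 + 0.06427 + 0.02400 + 0.01984 + 0.01607 + 0.03353 = 0.17754.
To 3 decimal places, D = 0.178.

0.178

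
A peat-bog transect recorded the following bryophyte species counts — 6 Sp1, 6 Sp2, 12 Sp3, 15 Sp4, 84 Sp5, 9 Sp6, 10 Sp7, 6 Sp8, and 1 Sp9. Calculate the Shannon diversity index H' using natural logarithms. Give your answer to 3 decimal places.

1.530

Total N = 6+6+12+15+84+9+10+6+1 = 149, so the proportions are 0.04027, 0.04027, 0.08054, 0.10067, 0.56376, 0.0604, 0.06711, 0.04027, 0.00671 (working shown to 5 dp, full precision carried).
Each pᵢ ln pᵢ term: 0.04027×(-3.21219)=-0.12935, 0.04027×(-3.21219)=-0.12935, 0.08054×(-2.51904)=-0.20288, 0.10067×(-2.29590)=-0.23113, 0.56376×(-0.57313)=-0.32311, 0.0604×(-2.80672)=-0.16953, 0.06711×(-2.70136)=-0.18130, 0.04027×(-3.21219)=-0.12935, 0.00671×(-5.00395)=-0.03358.
Sum = -1.52958, so H' = 1.530.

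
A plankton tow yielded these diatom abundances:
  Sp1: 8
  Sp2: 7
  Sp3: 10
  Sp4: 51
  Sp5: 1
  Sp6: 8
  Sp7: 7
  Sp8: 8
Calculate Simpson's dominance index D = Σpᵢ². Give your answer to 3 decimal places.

0.299

Total N = 8+7+10+51+1+8+7+8 = 100, so the proportions are 0.08, 0.07, 0.1, 0.51, 0.01, 0.08, 0.07, 0.08 (working shown to 5 dp, full precision carried).
D = 0.08² + 0.07² + 0.1² + 0.51² + 0.01² + 0.08² + 0.07² + 0.08² = 0.00640 + 0.00490 + 0.01000 + 0.26010 + 0.00010 + 0.00640 + 0.00490 + 0.00640 = 0.29920.
To 3 decimal places, D = 0.299.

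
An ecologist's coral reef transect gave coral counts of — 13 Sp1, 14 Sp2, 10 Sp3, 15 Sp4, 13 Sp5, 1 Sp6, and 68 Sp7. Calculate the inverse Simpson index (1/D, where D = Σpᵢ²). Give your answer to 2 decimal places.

3.27

Total N = 13+14+10+15+13+1+68 = 134, so the proportions are 0.097015, 0.104478, 0.074627, 0.11194, 0.097015, 0.007463, 0.507463 (working shown to 6 dp, full precision carried).
D = 0.097015² + 0.104478² + 0.074627² + 0.11194² + 0.097015² + 0.007463² + 0.507463² = 0.009412 + 0.010916 + 0.005569 + 0.012531 + 0.009412 + 0.000056 + 0.257518 = 0.305413.
So 1/D = 3.2743, i.e. 3.27 to 2 decimal places.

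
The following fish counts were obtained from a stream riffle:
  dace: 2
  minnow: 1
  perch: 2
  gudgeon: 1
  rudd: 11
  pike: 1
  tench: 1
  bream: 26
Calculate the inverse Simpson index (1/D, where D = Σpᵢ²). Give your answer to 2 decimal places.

Total N = 2+1+2+1+11+1+1+26 = 45, so the proportions are 0.04444, 0.02222, 0.04444, 0.02222, 0.24444, 0.02222, 0.02222, 0.57778 (working shown to 5 dp, full precision carried).
D = 0.04444² + 0.02222² + 0.04444² + 0.02222² + 0.24444² + 0.02222² + 0.02222² + 0.57778² = 0.00198 + 0.00049 + 0.00198 + 0.00049 + 0.05975 + 0.00049 + 0.00049 + 0.33383 = 0.39951.
So 1/D = 2.5031, i.e. 2.50 to 2 decimal places.

2.50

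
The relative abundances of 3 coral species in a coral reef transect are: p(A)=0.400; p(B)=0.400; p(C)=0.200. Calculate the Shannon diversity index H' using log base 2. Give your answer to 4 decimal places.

1.5219

Each pᵢ log₂ pᵢ term (working shown to 6 dp, full precision carried): 0.4×(-1.321928)=-0.528771, 0.4×(-1.321928)=-0.528771, 0.2×(-2.321928)=-0.464386.
Sum = -1.521928, so H' = 1.5219.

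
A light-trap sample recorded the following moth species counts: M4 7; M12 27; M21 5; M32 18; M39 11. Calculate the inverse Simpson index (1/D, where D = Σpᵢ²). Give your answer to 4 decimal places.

Total N = 7+27+5+18+11 = 68, so the proportions are 0.10294118, 0.39705882, 0.07352941, 0.26470588, 0.16176471 (working shown to 8 dp, full precision carried).
D = 0.10294118² + 0.39705882² + 0.07352941² + 0.26470588² + 0.16176471² = 0.01059689 + 0.15765571 + 0.00540657 + 0.07006920 + 0.02616782 = 0.26989619.
So 1/D = 3.705128, i.e. 3.7051 to 4 decimal places.

3.7051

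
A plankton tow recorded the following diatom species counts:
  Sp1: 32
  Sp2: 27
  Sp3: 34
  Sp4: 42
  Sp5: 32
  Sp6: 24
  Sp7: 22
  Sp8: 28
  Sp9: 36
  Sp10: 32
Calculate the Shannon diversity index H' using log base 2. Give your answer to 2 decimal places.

3.30

Total N = 32+27+34+42+32+24+22+28+36+32 = 309, so the proportions are 0.1036, 0.0874, 0.11, 0.1359, 0.1036, 0.0777, 0.0712, 0.0906, 0.1165, 0.1036 (working shown to 4 dp, full precision carried).
Each pᵢ log₂ pᵢ term: 0.1036×(-3.2715)=-0.3388, 0.0874×(-3.5166)=-0.3073, 0.11×(-3.1840)=-0.3503, 0.1359×(-2.8791)=-0.3913, 0.1036×(-3.2715)=-0.3388, 0.0777×(-3.6865)=-0.2863, 0.0712×(-3.8120)=-0.2714, 0.0906×(-3.4641)=-0.3139, 0.1165×(-3.1015)=-0.3613, 0.1036×(-3.2715)=-0.3388.
Sum = -3.2983, so H' = 3.30.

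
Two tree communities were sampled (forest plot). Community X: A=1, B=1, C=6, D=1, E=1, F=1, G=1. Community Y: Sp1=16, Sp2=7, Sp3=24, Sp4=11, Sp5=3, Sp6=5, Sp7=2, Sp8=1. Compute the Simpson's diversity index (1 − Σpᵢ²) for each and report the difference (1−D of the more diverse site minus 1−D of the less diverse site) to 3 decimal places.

Community X: N=12, proportions 0.08333, 0.08333, 0.5, 0.08333, 0.08333, 0.08333, 0.08333, giving 1−D = 0.70833 (working shown to 5 dp, full precision carried).
Community Y: N=69, proportions 0.23188, 0.10145, 0.34783, 0.15942, 0.04348, 0.07246, 0.02899, 0.01449, giving 1−D = 0.78135.
Difference = |0.70833 − 0.78135| = 0.07302, i.e. 0.073 to 3 decimal places.

0.073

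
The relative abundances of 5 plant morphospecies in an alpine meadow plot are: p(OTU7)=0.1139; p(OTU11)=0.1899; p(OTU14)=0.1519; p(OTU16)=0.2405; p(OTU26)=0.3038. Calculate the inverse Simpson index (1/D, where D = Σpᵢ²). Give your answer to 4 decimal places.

D = 0.1139² + 0.1899² + 0.1519² + 0.2405² + 0.3038² = 0.01297321 + 0.03606201 + 0.02307361 + 0.05784025 + 0.09229444 = 0.22224352 (working shown to 8 dp, full precision carried).
So 1/D = 4.499569, i.e. 4.4996 to 4 decimal places.

4.4996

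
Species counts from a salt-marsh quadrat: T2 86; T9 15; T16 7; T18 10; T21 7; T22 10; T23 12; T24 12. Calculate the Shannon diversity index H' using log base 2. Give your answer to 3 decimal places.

Total N = 86+15+7+10+7+10+12+12 = 159, so the proportions are 0.54088, 0.09434, 0.04403, 0.06289, 0.04403, 0.06289, 0.07547, 0.07547 (working shown to 5 dp, full precision carried).
Each pᵢ log₂ pᵢ term: 0.54088×(-0.88662)=-0.47955, 0.09434×(-3.40599)=-0.32132, 0.04403×(-4.50553)=-0.19836, 0.06289×(-3.99095)=-0.25100, 0.04403×(-4.50553)=-0.19836, 0.06289×(-3.99095)=-0.25100, 0.07547×(-3.72792)=-0.28135, 0.07547×(-3.72792)=-0.28135.
Sum = -2.26230, so H' = 2.262.

2.262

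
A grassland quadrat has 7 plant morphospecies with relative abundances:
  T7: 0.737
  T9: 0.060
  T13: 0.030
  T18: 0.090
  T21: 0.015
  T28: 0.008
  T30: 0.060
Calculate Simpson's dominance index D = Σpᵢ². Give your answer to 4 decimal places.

D = 0.737² + 0.06² + 0.03² + 0.09² + 0.015² + 0.008² + 0.06² = 0.543169 + 0.003600 + 0.000900 + 0.008100 + 0.000225 + 0.000064 + 0.003600 = 0.559658 (working shown to 6 dp, full precision carried).
To 4 decimal places, D = 0.5597.

0.5597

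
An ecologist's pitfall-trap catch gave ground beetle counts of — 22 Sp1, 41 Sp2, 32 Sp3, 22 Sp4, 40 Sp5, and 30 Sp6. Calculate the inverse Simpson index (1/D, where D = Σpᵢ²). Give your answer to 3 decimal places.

5.665

Total N = 22+41+32+22+40+30 = 187, so the proportions are 0.1176471, 0.2192513, 0.171123, 0.1176471, 0.2139037, 0.1604278 (working shown to 7 dp, full precision carried).
D = 0.1176471² + 0.2192513² + 0.171123² + 0.1176471² + 0.2139037² + 0.1604278² = 0.0138408 + 0.0480711 + 0.0292831 + 0.0138408 + 0.0457548 + 0.0257371 = 0.1765278.
So 1/D = 5.66483, i.e. 5.665 to 3 decimal places.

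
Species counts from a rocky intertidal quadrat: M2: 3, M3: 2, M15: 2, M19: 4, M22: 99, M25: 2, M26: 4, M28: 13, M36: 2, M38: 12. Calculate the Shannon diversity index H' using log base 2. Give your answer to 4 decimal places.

1.7320

Total N = 3+2+2+4+99+2+4+13+2+12 = 143, so the proportions are 0.020979, 0.013986, 0.013986, 0.027972, 0.692308, 0.013986, 0.027972, 0.090909, 0.013986, 0.083916 (working shown to 6 dp, full precision carried).
Each pᵢ log₂ pᵢ term: 0.020979×(-5.574909)=-0.116956, 0.013986×(-6.159871)=-0.086152, 0.013986×(-6.159871)=-0.086152, 0.027972×(-5.159871)=-0.144332, 0.692308×(-0.530515)=-0.367279, 0.013986×(-6.159871)=-0.086152, 0.027972×(-5.159871)=-0.144332, 0.090909×(-3.459432)=-0.314494, 0.013986×(-6.159871)=-0.086152, 0.083916×(-3.574909)=-0.299992.
Sum = -1.731994, so H' = 1.7320.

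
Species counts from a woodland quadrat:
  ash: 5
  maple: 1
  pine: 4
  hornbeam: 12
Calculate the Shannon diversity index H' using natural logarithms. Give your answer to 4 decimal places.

Total N = 5+1+4+12 = 22, so the proportions are 0.227273, 0.045455, 0.181818, 0.545455 (working shown to 6 dp, full precision carried).
Each pᵢ ln pᵢ term: 0.227273×(-1.481605)=-0.336728, 0.045455×(-3.091042)=-0.140502, 0.181818×(-1.704748)=-0.309954, 0.545455×(-0.606136)=-0.330620.
Sum = -1.117804, so H' = 1.1178.

1.1178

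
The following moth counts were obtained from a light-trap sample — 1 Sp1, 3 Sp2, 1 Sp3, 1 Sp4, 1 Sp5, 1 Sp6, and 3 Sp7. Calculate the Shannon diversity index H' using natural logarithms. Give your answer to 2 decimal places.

Total N = 1+3+1+1+1+1+3 = 11, so the proportions are 0.0909, 0.2727, 0.0909, 0.0909, 0.0909, 0.0909, 0.2727 (working shown to 4 dp, full precision carried).
Each pᵢ ln pᵢ term: 0.0909×(-2.3979)=-0.2180, 0.2727×(-1.2993)=-0.3543, 0.0909×(-2.3979)=-0.2180, 0.0909×(-2.3979)=-0.2180, 0.0909×(-2.3979)=-0.2180, 0.0909×(-2.3979)=-0.2180, 0.2727×(-1.2993)=-0.3543.
Sum = -1.7987, so H' = 1.80.

1.80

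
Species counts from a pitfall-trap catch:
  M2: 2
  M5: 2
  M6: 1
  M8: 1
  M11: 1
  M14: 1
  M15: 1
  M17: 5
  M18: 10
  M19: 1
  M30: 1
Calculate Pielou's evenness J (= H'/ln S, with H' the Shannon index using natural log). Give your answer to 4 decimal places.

0.8159

Total N = 2+2+1+1+1+1+1+5+10+1+1 = 26, so the proportions are 0.076923, 0.076923, 0.038462, 0.038462, 0.038462, 0.038462, 0.038462, 0.192308, 0.384615, 0.038462, 0.038462 (working shown to 6 dp, full precision carried).
H' = −Σ pᵢ ln pᵢ = −((-0.197304) + (-0.197304) + (-0.125311) + (-0.125311) + (-0.125311) + (-0.125311) + (-0.125311) + (-0.317050) + (-0.367504) + (-0.125311) + (-0.125311)) = 1.956342.
With S = 11 species, ln S = 2.397895, so J = 1.956342/2.397895 = 0.815858, i.e. 0.8159 to 4 decimal places.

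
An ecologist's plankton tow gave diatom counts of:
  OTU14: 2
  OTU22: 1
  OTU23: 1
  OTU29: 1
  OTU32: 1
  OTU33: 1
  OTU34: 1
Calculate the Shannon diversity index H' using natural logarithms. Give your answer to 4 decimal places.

Total N = 2+1+1+1+1+1+1 = 8, so the proportions are 0.25, 0.125, 0.125, 0.125, 0.125, 0.125, 0.125 (working shown to 6 dp, full precision carried).
Each pᵢ ln pᵢ term: 0.25×(-1.386294)=-0.346574, 0.125×(-2.079442)=-0.259930, 0.125×(-2.079442)=-0.259930, 0.125×(-2.079442)=-0.259930, 0.125×(-2.079442)=-0.259930, 0.125×(-2.079442)=-0.259930, 0.125×(-2.079442)=-0.259930.
Sum = -1.906155, so H' = 1.9062.

1.9062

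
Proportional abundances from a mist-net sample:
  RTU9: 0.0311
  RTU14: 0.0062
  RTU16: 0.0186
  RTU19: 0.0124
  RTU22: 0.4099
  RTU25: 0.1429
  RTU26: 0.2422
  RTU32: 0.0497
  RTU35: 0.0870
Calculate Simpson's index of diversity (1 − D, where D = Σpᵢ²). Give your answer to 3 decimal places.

0.741

D = 0.0311² + 0.0062² + 0.0186² + 0.0124² + 0.4099² + 0.1429² + 0.2422² + 0.0497² + 0.087² = 0.00097 + 0.00004 + 0.00035 + 0.00015 + 0.16802 + 0.02042 + 0.05866 + 0.00247 + 0.00757 = 0.25864 (working shown to 5 dp, full precision carried).
So 1 − D = 0.74136, i.e. 0.741 to 3 decimal places.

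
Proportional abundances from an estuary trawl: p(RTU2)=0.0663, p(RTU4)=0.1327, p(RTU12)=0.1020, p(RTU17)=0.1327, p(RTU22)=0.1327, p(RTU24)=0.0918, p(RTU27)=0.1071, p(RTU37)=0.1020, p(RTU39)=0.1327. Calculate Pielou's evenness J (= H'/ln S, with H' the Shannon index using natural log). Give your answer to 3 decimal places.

H' = −Σ pᵢ ln pᵢ = −((-0.17991) + (-0.26801) + (-0.23284) + (-0.26801) + (-0.26801) + (-0.21923) + (-0.23926) + (-0.23284) + (-0.26801)) = 2.17613 (working shown to 5 dp, full precision carried).
With S = 9 species, ln S = 2.19722, so J = 2.17613/2.19722 = 0.99040, i.e. 0.990 to 3 decimal places.

0.990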